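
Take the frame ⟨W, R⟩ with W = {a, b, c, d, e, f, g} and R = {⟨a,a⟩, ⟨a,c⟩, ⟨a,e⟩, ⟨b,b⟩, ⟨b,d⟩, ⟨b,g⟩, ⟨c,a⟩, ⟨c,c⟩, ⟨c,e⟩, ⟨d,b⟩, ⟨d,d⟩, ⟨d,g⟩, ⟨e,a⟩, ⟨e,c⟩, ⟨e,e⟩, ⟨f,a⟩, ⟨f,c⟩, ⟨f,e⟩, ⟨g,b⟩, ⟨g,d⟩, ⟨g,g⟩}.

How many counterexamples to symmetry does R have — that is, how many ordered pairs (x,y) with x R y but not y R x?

3

Enumerating: (f,a), (f,c), (f,e).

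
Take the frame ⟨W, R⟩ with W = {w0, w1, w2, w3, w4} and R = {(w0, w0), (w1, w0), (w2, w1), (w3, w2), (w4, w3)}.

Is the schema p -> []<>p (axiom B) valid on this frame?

No

The schema B characterises exactly the symmetric frames.
Symmetric: no — w1 R w0 but not w0 R w1.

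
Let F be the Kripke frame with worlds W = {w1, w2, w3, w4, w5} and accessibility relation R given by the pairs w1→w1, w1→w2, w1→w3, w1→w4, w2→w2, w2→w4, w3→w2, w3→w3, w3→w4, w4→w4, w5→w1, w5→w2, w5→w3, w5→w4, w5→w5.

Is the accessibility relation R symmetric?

No

Symmetric: no — w1 R w2 but not w2 R w1.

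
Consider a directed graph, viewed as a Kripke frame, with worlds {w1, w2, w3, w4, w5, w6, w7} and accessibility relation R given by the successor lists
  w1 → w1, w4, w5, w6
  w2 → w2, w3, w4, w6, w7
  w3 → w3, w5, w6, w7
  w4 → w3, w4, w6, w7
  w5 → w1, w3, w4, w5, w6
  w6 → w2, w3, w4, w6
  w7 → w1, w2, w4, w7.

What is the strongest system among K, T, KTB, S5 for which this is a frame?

Reflexive (axiom T): yes — every world is R-related to itself.
Symmetric (axiom B): no — w1 R w4 but not w4 R w1.
Euclidean (axiom 5): no — w1 R w4 and w1 R w5, but not w4 R w5.
So F validates K, T; KTB would additionally require R to be symmetric. The strongest is T.

T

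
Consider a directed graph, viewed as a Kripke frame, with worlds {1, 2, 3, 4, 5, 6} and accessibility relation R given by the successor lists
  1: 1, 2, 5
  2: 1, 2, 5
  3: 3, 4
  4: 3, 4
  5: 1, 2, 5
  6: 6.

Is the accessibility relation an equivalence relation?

Reflexive: yes — every world is R-related to itself.
Symmetric: yes — every pair in R has its reverse in R.
Transitive: yes — every two-step R-path is closed by a direct edge.
So R is an equivalence relation.

Yes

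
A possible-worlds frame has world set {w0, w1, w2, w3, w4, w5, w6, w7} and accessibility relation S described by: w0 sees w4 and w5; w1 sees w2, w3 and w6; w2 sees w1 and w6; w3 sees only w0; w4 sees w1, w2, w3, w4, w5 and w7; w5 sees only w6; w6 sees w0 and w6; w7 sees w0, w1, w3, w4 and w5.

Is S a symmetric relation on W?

Symmetric: no — w0 S w4 but not w4 S w0.

No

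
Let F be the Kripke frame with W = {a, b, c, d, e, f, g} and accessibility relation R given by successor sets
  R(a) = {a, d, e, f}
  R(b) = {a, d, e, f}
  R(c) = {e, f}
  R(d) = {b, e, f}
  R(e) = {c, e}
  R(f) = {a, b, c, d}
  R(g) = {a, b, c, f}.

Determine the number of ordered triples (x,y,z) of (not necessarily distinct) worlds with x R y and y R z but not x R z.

34

Enumerating: (a,d,b), (a,e,c), (a,f,b), (a,f,c), (b,d,b), (b,e,c), (b,f,b), (b,f,c), (c,e,c), (c,f,a), (c,f,b), (c,f,c), … and 22 more.
Total: 34.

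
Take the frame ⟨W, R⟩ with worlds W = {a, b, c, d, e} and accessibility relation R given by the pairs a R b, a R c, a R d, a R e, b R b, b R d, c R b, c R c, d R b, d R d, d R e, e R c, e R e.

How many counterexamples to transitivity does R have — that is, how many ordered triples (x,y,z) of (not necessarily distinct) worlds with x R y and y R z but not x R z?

4

Enumerating: (b,d,e), (c,b,d), (d,e,c), (e,c,b).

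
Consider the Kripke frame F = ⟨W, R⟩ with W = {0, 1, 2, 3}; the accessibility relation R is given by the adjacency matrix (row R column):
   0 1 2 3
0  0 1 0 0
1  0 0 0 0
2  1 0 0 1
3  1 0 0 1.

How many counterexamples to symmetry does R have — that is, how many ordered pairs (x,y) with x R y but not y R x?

4

Enumerating: (0,1), (2,0), (2,3), (3,0).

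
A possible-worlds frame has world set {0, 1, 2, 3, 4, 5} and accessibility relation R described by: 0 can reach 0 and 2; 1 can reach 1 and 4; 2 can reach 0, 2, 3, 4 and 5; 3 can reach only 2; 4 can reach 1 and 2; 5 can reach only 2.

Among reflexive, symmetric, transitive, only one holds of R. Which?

Reflexive: no — 3 is not related to itself.
Symmetric: yes — every pair in R has its reverse in R.
Transitive: no — 0 R 2 and 2 R 3, but not 0 R 3.
Only symmetric holds.

symmetric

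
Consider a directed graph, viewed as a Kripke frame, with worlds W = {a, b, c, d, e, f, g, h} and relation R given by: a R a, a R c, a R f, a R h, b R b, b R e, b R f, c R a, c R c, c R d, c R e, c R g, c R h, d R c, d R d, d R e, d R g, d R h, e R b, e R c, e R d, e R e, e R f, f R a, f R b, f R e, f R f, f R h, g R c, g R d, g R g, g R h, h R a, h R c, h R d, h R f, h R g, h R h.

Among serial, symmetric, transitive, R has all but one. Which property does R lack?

transitive

Serial: yes — every world has a successor (e.g. a R a).
Symmetric: yes — every pair in R has its reverse in R.
Transitive: no — a R c and c R d, but not a R d.
Only transitive fails.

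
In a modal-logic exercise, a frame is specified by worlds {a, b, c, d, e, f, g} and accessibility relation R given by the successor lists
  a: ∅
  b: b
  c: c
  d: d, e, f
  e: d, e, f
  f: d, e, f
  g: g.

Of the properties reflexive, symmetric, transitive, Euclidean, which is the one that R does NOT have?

Reflexive: no — a is not related to itself.
Symmetric: yes — every pair in R has its reverse in R.
Transitive: yes — every two-step R-path is closed by a direct edge.
Euclidean: yes — any two successors of a common world are R-related.
Only reflexive fails.

reflexive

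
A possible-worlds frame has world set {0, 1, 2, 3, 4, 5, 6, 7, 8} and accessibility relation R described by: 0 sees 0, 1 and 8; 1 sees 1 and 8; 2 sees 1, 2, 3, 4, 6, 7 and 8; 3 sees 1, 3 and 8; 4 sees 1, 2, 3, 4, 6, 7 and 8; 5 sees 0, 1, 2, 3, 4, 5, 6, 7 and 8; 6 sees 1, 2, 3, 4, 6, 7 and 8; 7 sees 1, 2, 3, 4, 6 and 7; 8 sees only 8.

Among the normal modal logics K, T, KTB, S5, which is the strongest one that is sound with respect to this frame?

Reflexive (axiom T): yes — every world is R-related to itself.
Symmetric (axiom B): no — 0 R 1 but not 1 R 0.
Euclidean (axiom 5): no — 0 R 8 and 0 R 1, but not 8 R 1.
So F validates K, T; KTB would additionally require R to be symmetric. The strongest is T.

T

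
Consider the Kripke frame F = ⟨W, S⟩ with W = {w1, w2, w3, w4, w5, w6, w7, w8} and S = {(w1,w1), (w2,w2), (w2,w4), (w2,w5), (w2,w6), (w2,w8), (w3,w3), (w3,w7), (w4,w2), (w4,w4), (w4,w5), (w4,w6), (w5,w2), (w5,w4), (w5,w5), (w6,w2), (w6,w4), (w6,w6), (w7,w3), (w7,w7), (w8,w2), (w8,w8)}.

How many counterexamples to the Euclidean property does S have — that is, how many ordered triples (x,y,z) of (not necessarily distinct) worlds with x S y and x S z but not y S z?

Enumerating: (w2,w4,w8), (w2,w5,w6), (w2,w5,w8), (w2,w6,w5), (w2,w6,w8), (w2,w8,w4), (w2,w8,w5), (w2,w8,w6), (w4,w5,w6), (w4,w6,w5).

10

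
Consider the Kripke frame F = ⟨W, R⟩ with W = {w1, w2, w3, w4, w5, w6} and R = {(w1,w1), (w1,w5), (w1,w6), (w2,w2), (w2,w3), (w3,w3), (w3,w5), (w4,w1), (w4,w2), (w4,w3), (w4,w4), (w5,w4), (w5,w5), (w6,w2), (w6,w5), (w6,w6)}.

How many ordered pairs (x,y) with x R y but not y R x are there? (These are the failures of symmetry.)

Enumerating: (w1,w5), (w1,w6), (w2,w3), (w3,w5), (w4,w1), (w4,w2), (w4,w3), (w5,w4), (w6,w2), (w6,w5).

10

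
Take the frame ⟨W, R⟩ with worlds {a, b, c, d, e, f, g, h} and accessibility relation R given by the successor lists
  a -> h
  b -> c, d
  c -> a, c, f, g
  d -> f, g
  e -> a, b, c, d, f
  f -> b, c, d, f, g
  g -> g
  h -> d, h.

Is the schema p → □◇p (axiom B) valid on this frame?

No

By correspondence theory, B is valid on a frame iff R is symmetric.
Symmetric: no — a R h but not h R a.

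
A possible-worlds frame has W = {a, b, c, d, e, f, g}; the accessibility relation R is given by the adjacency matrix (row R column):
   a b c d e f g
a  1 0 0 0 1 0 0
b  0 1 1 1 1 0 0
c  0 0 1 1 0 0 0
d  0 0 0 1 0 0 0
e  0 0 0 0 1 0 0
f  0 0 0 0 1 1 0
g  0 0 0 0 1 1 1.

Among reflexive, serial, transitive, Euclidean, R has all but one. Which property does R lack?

Euclidean

Reflexive: yes — every world is R-related to itself.
Serial: yes — every world has a successor (e.g. a R a).
Transitive: yes — every two-step R-path is closed by a direct edge.
Euclidean: no — b R c and b R e, but not c R e.
Only Euclidean fails.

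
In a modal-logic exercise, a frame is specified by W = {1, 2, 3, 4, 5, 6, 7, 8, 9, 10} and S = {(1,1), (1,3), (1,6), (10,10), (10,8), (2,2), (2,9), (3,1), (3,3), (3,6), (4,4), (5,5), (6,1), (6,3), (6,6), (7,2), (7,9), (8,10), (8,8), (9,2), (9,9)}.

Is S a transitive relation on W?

Transitive: yes — every two-step S-path is closed by a direct edge.

Yes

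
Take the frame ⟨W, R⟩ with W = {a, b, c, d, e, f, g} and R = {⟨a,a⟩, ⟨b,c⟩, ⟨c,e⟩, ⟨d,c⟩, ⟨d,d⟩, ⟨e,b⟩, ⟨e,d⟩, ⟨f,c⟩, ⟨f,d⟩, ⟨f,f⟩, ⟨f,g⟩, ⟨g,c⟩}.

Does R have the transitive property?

No

Transitive: no — b R c and c R e, but not b R e.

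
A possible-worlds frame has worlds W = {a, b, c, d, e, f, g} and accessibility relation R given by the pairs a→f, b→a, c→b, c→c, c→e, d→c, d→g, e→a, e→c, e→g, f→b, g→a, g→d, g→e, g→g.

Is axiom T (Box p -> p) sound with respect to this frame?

The schema T characterises exactly the reflexive frames.
Reflexive: no — a is not related to itself.

No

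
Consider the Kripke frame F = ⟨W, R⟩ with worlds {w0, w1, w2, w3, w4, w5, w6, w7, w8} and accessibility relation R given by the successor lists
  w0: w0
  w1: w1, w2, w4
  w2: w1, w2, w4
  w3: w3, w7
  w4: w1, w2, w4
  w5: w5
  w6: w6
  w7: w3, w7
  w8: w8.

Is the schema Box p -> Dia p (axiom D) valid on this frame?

The schema D characterises exactly the serial frames.
Serial: yes — every world has a successor (e.g. w0 R w0).

Yes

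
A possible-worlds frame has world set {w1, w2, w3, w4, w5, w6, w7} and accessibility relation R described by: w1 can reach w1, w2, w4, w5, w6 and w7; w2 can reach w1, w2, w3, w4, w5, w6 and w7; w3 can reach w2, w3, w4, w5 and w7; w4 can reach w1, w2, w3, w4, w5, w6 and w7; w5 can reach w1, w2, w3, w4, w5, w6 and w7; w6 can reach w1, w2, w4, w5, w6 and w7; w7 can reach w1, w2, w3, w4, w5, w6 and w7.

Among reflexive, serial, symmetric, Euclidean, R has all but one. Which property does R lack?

Euclidean

Reflexive: yes — every world is R-related to itself.
Serial: yes — every world has a successor (e.g. w1 R w1).
Symmetric: yes — every pair in R has its reverse in R.
Euclidean: no — w2 R w1 and w2 R w3, but not w1 R w3.
Only Euclidean fails.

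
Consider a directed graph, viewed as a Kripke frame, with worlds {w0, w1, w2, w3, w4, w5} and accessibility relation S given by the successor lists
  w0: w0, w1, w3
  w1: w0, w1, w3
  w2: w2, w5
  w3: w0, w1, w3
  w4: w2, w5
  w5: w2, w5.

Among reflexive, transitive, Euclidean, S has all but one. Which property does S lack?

Reflexive: no — w4 is not related to itself.
Transitive: yes — every two-step S-path is closed by a direct edge.
Euclidean: yes — any two successors of a common world are S-related.
Only reflexive fails.

reflexive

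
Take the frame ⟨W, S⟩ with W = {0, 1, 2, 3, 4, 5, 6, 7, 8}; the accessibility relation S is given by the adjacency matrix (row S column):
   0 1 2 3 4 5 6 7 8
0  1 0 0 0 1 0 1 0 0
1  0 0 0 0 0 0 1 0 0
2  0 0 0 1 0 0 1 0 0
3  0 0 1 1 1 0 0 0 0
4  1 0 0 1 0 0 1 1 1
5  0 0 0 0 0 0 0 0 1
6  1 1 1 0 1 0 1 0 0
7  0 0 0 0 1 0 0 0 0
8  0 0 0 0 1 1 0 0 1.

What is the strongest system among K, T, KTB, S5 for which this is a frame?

Reflexive (axiom T): no — 1 is not related to itself.
Symmetric (axiom B): yes — every pair in S has its reverse in S.
Euclidean (axiom 5): no — 2 S 3 and 2 S 6, but not 3 S 6.
So F validates K; T would additionally require S to be reflexive. The strongest is K.

K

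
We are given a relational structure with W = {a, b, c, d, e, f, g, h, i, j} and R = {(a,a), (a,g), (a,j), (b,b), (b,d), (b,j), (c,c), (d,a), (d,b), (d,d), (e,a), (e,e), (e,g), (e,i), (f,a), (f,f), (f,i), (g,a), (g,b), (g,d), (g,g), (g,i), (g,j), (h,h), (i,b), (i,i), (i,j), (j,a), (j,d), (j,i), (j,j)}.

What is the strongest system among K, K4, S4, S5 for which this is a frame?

K

Transitive (axiom 4): no — a R g and g R b, but not a R b.
Reflexive (axiom T): yes — every world is R-related to itself.
Euclidean (axiom 5): no — a R j and a R g, but not j R g.
So F validates K; K4 would additionally require R to be transitive. The strongest is K.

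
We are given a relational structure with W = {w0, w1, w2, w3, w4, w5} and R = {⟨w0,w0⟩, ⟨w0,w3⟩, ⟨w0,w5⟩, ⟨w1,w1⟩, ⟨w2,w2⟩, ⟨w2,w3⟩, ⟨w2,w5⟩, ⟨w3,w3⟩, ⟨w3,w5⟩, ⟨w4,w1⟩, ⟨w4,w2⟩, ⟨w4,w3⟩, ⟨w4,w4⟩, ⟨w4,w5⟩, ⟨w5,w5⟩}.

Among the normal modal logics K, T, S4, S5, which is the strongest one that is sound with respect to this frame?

Reflexive (axiom T): yes — every world is R-related to itself.
Transitive (axiom 4): yes — every two-step R-path is closed by a direct edge.
Euclidean (axiom 5): no — w0 R w5 and w0 R w3, but not w5 R w3.
So F validates K, T, S4; S5 would additionally require R to be Euclidean. The strongest is S4.

S4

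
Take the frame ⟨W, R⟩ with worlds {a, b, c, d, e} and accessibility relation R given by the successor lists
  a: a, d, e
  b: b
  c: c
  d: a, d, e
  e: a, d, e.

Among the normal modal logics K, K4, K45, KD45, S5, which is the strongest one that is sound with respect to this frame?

Transitive (axiom 4): yes — every two-step R-path is closed by a direct edge.
Euclidean (axiom 5): yes — any two successors of a common world are R-related.
Serial (axiom D): yes — every world has a successor (e.g. a R a).
Reflexive (axiom T): yes — every world is R-related to itself.
So F validates K, K4, K45, KD45, S5. The strongest is S5.

S5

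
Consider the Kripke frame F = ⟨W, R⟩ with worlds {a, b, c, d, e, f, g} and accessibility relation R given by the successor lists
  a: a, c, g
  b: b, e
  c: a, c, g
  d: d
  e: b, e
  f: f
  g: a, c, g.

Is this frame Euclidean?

Euclidean: yes — any two successors of a common world are R-related.

Yes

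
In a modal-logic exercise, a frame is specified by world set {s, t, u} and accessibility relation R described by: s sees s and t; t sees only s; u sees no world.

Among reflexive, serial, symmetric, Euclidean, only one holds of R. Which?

symmetric

Reflexive: no — t is not related to itself.
Serial: no — u has no R-successor.
Symmetric: yes — every pair in R has its reverse in R.
Euclidean: no — s R t and s R t, but not t R t.
Only symmetric holds.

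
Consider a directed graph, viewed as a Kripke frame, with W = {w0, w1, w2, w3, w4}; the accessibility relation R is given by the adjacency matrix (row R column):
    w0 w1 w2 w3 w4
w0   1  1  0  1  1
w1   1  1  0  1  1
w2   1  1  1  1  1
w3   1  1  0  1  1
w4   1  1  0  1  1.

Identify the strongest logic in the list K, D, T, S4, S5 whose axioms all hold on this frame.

Serial (axiom D): yes — every world has a successor (e.g. w0 R w0).
Reflexive (axiom T): yes — every world is R-related to itself.
Transitive (axiom 4): yes — every two-step R-path is closed by a direct edge.
Euclidean (axiom 5): no — w2 R w0 and w2 R w2, but not w0 R w2.
So F validates K, D, T, S4; S5 would additionally require R to be Euclidean. The strongest is S4.

S4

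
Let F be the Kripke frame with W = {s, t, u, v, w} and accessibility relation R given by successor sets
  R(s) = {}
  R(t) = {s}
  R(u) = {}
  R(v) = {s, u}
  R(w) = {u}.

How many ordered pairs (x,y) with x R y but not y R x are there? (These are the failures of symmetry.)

4

Enumerating: (t,s), (v,s), (v,u), (w,u).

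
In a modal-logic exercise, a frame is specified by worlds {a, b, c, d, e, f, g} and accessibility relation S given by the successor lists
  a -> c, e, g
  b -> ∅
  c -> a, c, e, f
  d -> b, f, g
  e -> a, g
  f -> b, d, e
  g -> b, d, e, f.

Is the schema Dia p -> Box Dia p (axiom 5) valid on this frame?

No

Axiom 5 corresponds to the accessibility relation being Euclidean.
Euclidean: no — a S c and a S g, but not c S g.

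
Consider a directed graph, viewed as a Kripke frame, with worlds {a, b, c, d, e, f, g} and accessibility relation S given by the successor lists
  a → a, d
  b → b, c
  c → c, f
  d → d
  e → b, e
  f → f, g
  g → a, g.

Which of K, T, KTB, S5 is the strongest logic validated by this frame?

Reflexive (axiom T): yes — every world is S-related to itself.
Symmetric (axiom B): no — a S d but not d S a.
Euclidean (axiom 5): no — a S d and a S a, but not d S a.
So F validates K, T; KTB would additionally require S to be symmetric. The strongest is T.

T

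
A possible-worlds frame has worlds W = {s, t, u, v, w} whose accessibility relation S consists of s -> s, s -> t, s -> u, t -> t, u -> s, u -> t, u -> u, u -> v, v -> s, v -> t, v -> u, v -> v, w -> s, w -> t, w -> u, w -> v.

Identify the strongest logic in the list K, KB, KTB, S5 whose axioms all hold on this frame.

K

Symmetric (axiom B): no — s S t but not t S s.
Reflexive (axiom T): no — w is not related to itself.
Euclidean (axiom 5): no — s S t and s S u, but not t S u.
So F validates K; KB would additionally require S to be symmetric. The strongest is K.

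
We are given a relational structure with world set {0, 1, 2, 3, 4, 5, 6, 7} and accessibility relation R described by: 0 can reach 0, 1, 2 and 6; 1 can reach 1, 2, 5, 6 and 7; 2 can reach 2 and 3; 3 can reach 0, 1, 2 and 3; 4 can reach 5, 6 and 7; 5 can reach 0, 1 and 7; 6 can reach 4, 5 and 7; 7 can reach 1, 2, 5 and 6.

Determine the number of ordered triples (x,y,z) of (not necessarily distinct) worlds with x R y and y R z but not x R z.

Enumerating: (0,1,5), (0,1,7), (0,2,3), (0,6,4), (0,6,5), (0,6,7), (1,2,3), (1,5,0), (1,6,4), (2,3,0), (2,3,1), (3,0,6), … and 28 more.
Total: 40.

40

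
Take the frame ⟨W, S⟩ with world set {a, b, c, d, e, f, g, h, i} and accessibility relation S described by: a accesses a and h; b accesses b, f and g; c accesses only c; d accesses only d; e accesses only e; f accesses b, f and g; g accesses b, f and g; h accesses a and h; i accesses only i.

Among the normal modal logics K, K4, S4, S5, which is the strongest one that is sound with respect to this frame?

S5

Transitive (axiom 4): yes — every two-step S-path is closed by a direct edge.
Reflexive (axiom T): yes — every world is S-related to itself.
Euclidean (axiom 5): yes — any two successors of a common world are S-related.
So F validates K, K4, S4, S5. The strongest is S5.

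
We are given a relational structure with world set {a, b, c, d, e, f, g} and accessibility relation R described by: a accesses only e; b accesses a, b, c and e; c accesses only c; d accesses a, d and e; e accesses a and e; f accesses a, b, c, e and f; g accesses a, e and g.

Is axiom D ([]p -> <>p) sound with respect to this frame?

By correspondence theory, D is valid on a frame iff R is serial.
Serial: yes — every world has a successor (e.g. a R e).

Yes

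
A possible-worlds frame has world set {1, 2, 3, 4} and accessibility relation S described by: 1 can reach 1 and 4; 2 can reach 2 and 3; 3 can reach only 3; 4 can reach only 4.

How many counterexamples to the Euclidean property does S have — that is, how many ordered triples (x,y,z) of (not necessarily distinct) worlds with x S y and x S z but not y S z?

2

Enumerating: (1,4,1), (2,3,2).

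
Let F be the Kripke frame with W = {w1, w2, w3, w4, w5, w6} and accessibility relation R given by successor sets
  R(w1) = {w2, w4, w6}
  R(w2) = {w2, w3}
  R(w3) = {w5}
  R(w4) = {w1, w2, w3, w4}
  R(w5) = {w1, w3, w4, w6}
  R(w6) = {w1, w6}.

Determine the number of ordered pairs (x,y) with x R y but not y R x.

Enumerating: (w1,w2), (w2,w3), (w4,w2), (w4,w3), (w5,w1), (w5,w4), (w5,w6).

7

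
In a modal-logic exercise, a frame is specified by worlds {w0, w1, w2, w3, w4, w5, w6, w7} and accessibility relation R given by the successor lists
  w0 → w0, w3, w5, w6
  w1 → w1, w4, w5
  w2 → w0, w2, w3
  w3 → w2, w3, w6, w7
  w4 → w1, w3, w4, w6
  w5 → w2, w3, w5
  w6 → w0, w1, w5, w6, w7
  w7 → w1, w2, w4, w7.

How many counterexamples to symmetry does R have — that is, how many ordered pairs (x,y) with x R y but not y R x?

Enumerating: (w0,w3), (w0,w5), (w1,w5), (w2,w0), (w3,w6), (w3,w7), (w4,w3), (w4,w6), (w5,w2), (w5,w3), (w6,w1), (w6,w5), (w6,w7), (w7,w1), (w7,w2), (w7,w4).

16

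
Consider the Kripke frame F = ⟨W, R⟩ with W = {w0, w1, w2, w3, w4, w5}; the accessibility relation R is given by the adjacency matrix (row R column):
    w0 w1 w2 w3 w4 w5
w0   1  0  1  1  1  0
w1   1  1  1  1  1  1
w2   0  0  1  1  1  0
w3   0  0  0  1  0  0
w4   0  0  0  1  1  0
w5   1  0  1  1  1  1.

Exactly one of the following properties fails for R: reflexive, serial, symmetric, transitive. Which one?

Reflexive: yes — every world is R-related to itself.
Serial: yes — every world has a successor (e.g. w0 R w0).
Symmetric: no — w0 R w2 but not w2 R w0.
Transitive: yes — every two-step R-path is closed by a direct edge.
Only symmetric fails.

symmetric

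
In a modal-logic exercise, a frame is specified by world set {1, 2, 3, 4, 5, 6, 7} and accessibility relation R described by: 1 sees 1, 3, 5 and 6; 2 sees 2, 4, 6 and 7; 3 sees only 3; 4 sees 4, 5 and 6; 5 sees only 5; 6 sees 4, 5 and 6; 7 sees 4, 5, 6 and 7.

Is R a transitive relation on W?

No

Transitive: no — 1 R 6 and 6 R 4, but not 1 R 4.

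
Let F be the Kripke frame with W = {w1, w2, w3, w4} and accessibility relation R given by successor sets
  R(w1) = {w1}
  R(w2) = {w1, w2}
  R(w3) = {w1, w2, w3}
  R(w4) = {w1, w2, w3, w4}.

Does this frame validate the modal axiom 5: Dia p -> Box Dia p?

Axiom 5 corresponds to the accessibility relation being Euclidean.
Euclidean: no — w3 R w1 and w3 R w2, but not w1 R w2.

No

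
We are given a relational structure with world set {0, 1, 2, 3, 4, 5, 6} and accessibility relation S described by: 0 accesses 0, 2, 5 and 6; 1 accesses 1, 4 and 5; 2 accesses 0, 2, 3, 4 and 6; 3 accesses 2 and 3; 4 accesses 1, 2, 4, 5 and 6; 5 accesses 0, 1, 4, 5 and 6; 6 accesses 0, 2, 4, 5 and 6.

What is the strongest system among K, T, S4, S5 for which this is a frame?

T

Reflexive (axiom T): yes — every world is S-related to itself.
Transitive (axiom 4): no — 0 S 2 and 2 S 3, but not 0 S 3.
Euclidean (axiom 5): no — 0 S 2 and 0 S 5, but not 2 S 5.
So F validates K, T; S4 would additionally require S to be transitive. The strongest is T.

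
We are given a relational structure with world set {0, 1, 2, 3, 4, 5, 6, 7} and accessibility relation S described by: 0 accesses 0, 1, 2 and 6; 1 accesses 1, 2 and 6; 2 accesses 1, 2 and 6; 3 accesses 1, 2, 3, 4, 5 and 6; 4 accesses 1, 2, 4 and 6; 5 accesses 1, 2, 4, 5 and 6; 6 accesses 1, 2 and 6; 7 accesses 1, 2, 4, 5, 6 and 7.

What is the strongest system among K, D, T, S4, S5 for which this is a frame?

S4

Serial (axiom D): yes — every world has a successor (e.g. 0 S 0).
Reflexive (axiom T): yes — every world is S-related to itself.
Transitive (axiom 4): yes — every two-step S-path is closed by a direct edge.
Euclidean (axiom 5): no — 3 S 1 and 3 S 4, but not 1 S 4.
So F validates K, D, T, S4; S5 would additionally require S to be Euclidean. The strongest is S4.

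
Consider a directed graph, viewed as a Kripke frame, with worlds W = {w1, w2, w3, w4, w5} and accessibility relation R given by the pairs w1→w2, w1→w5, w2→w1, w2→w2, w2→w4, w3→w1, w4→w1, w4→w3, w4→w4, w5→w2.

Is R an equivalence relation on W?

Reflexive: no — w1 is not related to itself.
Symmetric: no — w1 R w5 but not w5 R w1.
Transitive: no — w1 R w2 and w2 R w4, but not w1 R w4.
So R is not an equivalence relation.

No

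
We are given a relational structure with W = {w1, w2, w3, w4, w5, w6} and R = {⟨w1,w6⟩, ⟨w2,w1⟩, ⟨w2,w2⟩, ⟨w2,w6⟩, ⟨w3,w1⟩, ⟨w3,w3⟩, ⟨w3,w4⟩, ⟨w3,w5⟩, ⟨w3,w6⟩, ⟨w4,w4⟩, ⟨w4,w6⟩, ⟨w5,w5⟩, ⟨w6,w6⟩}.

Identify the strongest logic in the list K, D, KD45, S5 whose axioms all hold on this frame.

Serial (axiom D): yes — every world has a successor (e.g. w1 R w6).
Euclidean (axiom 5): no — w2 R w6 and w2 R w1, but not w6 R w1.
Transitive (axiom 4): yes — every two-step R-path is closed by a direct edge.
Reflexive (axiom T): no — w1 is not related to itself.
So F validates K, D; KD45 would additionally require R to be Euclidean. The strongest is D.

D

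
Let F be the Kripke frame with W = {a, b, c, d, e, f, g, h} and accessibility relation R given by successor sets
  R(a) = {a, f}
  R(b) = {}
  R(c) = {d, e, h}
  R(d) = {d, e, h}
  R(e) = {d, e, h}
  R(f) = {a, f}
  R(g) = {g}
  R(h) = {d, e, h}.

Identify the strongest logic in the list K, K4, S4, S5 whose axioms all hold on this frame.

Transitive (axiom 4): yes — every two-step R-path is closed by a direct edge.
Reflexive (axiom T): no — b is not related to itself.
Euclidean (axiom 5): yes — any two successors of a common world are R-related.
So F validates K, K4; S4 would additionally require R to be reflexive. The strongest is K4.

K4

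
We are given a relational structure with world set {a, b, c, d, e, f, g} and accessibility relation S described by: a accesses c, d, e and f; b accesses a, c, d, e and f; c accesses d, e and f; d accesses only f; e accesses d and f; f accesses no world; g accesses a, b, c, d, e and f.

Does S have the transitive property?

Transitive: yes — every two-step S-path is closed by a direct edge.

Yes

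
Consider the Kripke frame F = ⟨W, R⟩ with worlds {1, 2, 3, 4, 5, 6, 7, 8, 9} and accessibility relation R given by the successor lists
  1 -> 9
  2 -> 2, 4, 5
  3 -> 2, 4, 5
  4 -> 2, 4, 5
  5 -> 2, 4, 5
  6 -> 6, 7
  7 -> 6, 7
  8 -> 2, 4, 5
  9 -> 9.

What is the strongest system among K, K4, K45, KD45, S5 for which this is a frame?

KD45

Transitive (axiom 4): yes — every two-step R-path is closed by a direct edge.
Euclidean (axiom 5): yes — any two successors of a common world are R-related.
Serial (axiom D): yes — every world has a successor (e.g. 1 R 9).
Reflexive (axiom T): no — 1 is not related to itself.
So F validates K, K4, K45, KD45; S5 would additionally require R to be reflexive. The strongest is KD45.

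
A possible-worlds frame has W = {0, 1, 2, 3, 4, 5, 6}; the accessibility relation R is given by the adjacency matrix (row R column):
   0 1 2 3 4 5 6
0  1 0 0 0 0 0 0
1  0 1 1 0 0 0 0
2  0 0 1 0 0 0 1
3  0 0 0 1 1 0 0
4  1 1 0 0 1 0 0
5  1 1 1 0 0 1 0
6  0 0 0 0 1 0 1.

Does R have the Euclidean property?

Euclidean: no — 4 R 0 and 4 R 1, but not 0 R 1.

No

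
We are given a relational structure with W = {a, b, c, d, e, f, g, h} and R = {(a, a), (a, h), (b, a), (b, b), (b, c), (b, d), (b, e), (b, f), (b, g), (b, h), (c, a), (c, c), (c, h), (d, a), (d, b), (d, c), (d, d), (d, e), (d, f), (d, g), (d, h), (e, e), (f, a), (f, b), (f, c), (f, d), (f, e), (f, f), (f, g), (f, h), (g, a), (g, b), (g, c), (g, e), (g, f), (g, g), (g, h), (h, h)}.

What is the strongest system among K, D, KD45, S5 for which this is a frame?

Serial (axiom D): yes — every world has a successor (e.g. a R a).
Euclidean (axiom 5): no — b R a and b R c, but not a R c.
Transitive (axiom 4): no — g R b and b R d, but not g R d.
Reflexive (axiom T): yes — every world is R-related to itself.
So F validates K, D; KD45 would additionally require R to be Euclidean and transitive. The strongest is D.

D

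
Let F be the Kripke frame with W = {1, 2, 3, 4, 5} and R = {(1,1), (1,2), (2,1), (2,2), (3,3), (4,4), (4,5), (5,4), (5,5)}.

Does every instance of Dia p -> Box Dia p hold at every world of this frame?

Yes

By correspondence theory, 5 is valid on a frame iff R is Euclidean.
Euclidean: yes — any two successors of a common world are R-related.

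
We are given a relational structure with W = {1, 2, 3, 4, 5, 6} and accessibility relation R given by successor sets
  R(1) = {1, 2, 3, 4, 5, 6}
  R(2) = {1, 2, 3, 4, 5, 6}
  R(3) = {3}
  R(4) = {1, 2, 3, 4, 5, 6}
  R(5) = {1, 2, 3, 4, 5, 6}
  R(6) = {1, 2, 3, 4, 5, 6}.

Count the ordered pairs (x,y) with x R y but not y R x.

5

Enumerating: (1,3), (2,3), (4,3), (5,3), (6,3).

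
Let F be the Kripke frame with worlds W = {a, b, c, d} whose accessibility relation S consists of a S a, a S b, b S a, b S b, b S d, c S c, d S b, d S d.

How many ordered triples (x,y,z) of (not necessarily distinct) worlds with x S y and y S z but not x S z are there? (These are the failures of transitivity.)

Enumerating: (a,b,d), (d,b,a).

2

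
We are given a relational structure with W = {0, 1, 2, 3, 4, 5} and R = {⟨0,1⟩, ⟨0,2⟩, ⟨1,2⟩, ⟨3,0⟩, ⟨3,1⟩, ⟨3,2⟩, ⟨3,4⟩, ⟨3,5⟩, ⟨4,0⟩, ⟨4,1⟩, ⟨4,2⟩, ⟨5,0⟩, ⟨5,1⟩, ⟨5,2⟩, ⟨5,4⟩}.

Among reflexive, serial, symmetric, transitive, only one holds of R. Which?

Reflexive: no — 0 is not related to itself.
Serial: no — 2 has no R-successor.
Symmetric: no — 0 R 1 but not 1 R 0.
Transitive: yes — every two-step R-path is closed by a direct edge.
Only transitive holds.

transitive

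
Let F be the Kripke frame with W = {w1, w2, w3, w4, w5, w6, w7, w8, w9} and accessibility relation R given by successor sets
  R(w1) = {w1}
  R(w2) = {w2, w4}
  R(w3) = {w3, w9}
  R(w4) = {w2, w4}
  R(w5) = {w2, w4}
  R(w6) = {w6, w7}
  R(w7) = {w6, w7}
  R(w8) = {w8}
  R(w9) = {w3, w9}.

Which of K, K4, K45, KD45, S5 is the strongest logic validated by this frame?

Transitive (axiom 4): yes — every two-step R-path is closed by a direct edge.
Euclidean (axiom 5): yes — any two successors of a common world are R-related.
Serial (axiom D): yes — every world has a successor (e.g. w1 R w1).
Reflexive (axiom T): no — w5 is not related to itself.
So F validates K, K4, K45, KD45; S5 would additionally require R to be reflexive. The strongest is KD45.

KD45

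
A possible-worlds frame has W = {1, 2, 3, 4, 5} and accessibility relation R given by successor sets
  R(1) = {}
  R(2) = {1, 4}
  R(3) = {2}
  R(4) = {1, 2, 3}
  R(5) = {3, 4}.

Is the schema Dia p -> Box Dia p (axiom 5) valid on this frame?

No

By correspondence theory, 5 is valid on a frame iff R is Euclidean.
Euclidean: no — 2 R 1 and 2 R 4, but not 1 R 4.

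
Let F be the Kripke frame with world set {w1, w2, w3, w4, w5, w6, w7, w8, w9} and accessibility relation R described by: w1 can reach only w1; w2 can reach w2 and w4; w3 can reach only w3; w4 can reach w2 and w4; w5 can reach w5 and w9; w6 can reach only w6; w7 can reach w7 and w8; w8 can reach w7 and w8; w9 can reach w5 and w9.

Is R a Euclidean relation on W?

Yes

Euclidean: yes — any two successors of a common world are R-related.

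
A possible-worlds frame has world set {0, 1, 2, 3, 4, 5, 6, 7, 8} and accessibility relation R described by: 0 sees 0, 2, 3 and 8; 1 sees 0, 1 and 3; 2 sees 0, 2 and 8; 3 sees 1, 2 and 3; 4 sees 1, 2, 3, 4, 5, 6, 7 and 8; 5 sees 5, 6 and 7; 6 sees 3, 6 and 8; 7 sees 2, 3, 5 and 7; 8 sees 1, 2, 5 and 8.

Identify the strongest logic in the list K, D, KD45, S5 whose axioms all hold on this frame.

Serial (axiom D): yes — every world has a successor (e.g. 0 R 0).
Euclidean (axiom 5): no — 0 R 2 and 0 R 3, but not 2 R 3.
Transitive (axiom 4): no — 0 R 3 and 3 R 1, but not 0 R 1.
Reflexive (axiom T): yes — every world is R-related to itself.
So F validates K, D; KD45 would additionally require R to be Euclidean and transitive. The strongest is D.

D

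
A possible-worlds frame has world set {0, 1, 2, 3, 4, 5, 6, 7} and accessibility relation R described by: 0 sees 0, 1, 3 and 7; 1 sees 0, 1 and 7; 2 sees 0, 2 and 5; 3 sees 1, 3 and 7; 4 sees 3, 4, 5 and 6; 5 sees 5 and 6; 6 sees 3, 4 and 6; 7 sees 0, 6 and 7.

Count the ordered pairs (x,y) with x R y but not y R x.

Enumerating: (0,3), (1,7), (2,0), (2,5), (3,1), (3,7), (4,3), (4,5), (5,6), (6,3), (7,6).

11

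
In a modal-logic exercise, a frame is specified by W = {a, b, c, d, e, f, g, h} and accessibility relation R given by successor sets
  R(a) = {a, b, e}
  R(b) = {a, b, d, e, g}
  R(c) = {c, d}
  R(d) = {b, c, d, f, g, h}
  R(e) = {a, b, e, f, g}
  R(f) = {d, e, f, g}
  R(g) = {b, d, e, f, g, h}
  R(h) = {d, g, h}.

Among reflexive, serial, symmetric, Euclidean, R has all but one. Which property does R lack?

Reflexive: yes — every world is R-related to itself.
Serial: yes — every world has a successor (e.g. a R a).
Symmetric: yes — every pair in R has its reverse in R.
Euclidean: no — b R a and b R d, but not a R d.
Only Euclidean fails.

Euclidean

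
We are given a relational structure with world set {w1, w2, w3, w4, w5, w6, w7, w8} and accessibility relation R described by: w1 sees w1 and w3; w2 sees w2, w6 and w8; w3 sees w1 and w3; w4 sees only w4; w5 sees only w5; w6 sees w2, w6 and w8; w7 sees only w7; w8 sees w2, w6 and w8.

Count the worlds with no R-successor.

0

R is serial; there are no such worlds.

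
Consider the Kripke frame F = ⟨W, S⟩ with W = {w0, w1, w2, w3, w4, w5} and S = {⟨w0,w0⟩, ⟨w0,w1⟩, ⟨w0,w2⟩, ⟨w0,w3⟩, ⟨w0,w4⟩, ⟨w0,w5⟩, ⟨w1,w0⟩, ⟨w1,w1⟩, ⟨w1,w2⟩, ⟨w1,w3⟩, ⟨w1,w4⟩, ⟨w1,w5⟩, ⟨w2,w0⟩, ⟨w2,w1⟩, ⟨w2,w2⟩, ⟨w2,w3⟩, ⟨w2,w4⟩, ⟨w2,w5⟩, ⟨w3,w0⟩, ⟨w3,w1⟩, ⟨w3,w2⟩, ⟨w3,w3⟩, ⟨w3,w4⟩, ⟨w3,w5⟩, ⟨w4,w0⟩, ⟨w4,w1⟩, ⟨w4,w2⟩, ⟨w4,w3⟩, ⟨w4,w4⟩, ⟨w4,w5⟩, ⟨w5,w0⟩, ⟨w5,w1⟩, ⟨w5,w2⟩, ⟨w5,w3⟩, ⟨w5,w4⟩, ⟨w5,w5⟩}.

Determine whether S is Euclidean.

Euclidean: yes — any two successors of a common world are S-related.

Yes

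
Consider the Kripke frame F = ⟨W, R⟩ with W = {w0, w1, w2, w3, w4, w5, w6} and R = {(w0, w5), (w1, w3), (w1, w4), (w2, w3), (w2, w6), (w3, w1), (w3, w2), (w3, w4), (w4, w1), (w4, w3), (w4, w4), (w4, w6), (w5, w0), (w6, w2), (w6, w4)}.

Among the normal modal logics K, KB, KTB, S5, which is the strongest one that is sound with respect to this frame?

Symmetric (axiom B): yes — every pair in R has its reverse in R.
Reflexive (axiom T): no — w0 is not related to itself.
Euclidean (axiom 5): no — w2 R w3 and w2 R w6, but not w3 R w6.
So F validates K, KB; KTB would additionally require R to be reflexive. The strongest is KB.

KB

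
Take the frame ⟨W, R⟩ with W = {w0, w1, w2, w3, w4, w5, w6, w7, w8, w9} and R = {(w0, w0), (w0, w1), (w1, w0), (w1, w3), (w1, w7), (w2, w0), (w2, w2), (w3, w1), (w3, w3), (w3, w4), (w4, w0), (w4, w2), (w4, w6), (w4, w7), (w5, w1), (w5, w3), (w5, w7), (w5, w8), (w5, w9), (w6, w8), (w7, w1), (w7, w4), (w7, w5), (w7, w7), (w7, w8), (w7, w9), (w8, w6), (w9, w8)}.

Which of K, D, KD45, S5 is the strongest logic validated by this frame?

D

Serial (axiom D): yes — every world has a successor (e.g. w0 R w0).
Euclidean (axiom 5): no — w1 R w0 and w1 R w3, but not w0 R w3.
Transitive (axiom 4): no — w0 R w1 and w1 R w3, but not w0 R w3.
Reflexive (axiom T): no — w1 is not related to itself.
So F validates K, D; KD45 would additionally require R to be Euclidean and transitive. The strongest is D.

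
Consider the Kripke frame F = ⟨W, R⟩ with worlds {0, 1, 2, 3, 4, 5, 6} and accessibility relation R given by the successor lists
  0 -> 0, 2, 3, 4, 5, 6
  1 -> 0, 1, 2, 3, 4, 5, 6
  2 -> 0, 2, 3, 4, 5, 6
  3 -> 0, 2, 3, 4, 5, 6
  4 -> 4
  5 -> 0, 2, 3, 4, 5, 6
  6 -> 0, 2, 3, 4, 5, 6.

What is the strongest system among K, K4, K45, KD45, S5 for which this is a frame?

Transitive (axiom 4): yes — every two-step R-path is closed by a direct edge.
Euclidean (axiom 5): no — 0 R 4 and 0 R 2, but not 4 R 2.
Serial (axiom D): yes — every world has a successor (e.g. 0 R 0).
Reflexive (axiom T): yes — every world is R-related to itself.
So F validates K, K4; K45 would additionally require R to be Euclidean. The strongest is K4.

K4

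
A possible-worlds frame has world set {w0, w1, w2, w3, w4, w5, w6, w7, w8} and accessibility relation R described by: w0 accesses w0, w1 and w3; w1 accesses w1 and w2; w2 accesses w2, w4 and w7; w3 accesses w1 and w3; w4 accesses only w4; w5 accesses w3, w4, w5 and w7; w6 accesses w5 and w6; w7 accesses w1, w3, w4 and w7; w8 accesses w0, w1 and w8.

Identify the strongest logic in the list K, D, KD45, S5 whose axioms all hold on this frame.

Serial (axiom D): yes — every world has a successor (e.g. w0 R w0).
Euclidean (axiom 5): no — w0 R w1 and w0 R w3, but not w1 R w3.
Transitive (axiom 4): no — w0 R w1 and w1 R w2, but not w0 R w2.
Reflexive (axiom T): yes — every world is R-related to itself.
So F validates K, D; KD45 would additionally require R to be Euclidean and transitive. The strongest is D.

D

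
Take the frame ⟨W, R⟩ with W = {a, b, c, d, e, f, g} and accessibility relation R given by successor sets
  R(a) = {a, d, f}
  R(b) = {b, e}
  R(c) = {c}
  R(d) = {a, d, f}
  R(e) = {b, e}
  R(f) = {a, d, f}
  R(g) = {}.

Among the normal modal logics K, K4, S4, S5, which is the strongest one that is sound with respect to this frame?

K4

Transitive (axiom 4): yes — every two-step R-path is closed by a direct edge.
Reflexive (axiom T): no — g is not related to itself.
Euclidean (axiom 5): yes — any two successors of a common world are R-related.
So F validates K, K4; S4 would additionally require R to be reflexive. The strongest is K4.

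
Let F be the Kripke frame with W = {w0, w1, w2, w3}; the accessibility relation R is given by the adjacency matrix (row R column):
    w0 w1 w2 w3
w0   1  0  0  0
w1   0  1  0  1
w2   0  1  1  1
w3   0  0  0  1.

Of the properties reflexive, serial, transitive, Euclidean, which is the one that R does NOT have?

Reflexive: yes — every world is R-related to itself.
Serial: yes — every world has a successor (e.g. w0 R w0).
Transitive: yes — every two-step R-path is closed by a direct edge.
Euclidean: no — w2 R w3 and w2 R w1, but not w3 R w1.
Only Euclidean fails.

Euclidean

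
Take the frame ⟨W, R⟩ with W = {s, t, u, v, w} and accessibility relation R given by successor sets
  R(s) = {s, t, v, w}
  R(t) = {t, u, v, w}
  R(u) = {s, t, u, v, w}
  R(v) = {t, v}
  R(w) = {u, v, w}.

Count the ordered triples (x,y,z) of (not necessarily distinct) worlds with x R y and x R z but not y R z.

Enumerating: (s,t,s), (s,v,s), (s,v,w), (s,w,s), (s,w,t), (t,v,u), (t,v,w), (t,w,t), (u,s,u), (u,t,s), (u,v,s), (u,v,u), (u,v,w), (u,w,s), (u,w,t), (w,v,u), (w,v,w).

17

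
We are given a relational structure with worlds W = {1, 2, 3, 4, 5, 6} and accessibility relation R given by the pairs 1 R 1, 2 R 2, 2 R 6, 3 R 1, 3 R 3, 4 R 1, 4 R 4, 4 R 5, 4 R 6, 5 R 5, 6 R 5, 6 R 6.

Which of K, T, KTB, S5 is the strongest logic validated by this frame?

T

Reflexive (axiom T): yes — every world is R-related to itself.
Symmetric (axiom B): no — 2 R 6 but not 6 R 2.
Euclidean (axiom 5): no — 4 R 1 and 4 R 5, but not 1 R 5.
So F validates K, T; KTB would additionally require R to be symmetric. The strongest is T.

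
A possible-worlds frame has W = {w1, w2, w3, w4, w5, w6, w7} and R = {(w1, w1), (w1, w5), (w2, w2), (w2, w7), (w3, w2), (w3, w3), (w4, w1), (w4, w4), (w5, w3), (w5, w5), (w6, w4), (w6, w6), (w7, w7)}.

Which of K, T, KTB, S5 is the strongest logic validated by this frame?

Reflexive (axiom T): yes — every world is R-related to itself.
Symmetric (axiom B): no — w1 R w5 but not w5 R w1.
Euclidean (axiom 5): no — w1 R w5 and w1 R w1, but not w5 R w1.
So F validates K, T; KTB would additionally require R to be symmetric. The strongest is T.

T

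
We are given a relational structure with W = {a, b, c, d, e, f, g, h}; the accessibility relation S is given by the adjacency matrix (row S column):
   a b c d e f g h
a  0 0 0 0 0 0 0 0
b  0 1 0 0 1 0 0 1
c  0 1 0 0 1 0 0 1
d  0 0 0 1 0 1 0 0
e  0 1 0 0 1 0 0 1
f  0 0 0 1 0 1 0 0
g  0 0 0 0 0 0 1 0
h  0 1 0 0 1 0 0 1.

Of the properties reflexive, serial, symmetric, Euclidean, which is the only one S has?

Euclidean

Reflexive: no — a is not related to itself.
Serial: no — a has no S-successor.
Symmetric: no — c S b but not b S c.
Euclidean: yes — any two successors of a common world are S-related.
Only Euclidean holds.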